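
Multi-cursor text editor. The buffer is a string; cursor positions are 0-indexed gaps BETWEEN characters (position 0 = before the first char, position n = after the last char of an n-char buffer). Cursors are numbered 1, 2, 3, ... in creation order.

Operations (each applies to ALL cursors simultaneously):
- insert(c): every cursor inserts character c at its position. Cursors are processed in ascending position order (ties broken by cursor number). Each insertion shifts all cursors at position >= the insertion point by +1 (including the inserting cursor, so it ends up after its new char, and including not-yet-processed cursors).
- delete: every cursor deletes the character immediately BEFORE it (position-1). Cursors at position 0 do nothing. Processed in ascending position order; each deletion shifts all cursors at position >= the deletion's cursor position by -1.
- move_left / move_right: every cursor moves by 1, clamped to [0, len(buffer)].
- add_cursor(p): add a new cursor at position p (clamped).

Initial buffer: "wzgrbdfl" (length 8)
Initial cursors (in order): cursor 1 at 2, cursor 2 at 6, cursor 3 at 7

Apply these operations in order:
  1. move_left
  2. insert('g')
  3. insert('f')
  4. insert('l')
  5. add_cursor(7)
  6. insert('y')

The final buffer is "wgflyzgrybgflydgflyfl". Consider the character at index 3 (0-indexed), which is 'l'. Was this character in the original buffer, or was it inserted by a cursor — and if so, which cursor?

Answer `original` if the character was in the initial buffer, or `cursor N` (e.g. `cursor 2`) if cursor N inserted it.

Answer: cursor 1

Derivation:
After op 1 (move_left): buffer="wzgrbdfl" (len 8), cursors c1@1 c2@5 c3@6, authorship ........
After op 2 (insert('g')): buffer="wgzgrbgdgfl" (len 11), cursors c1@2 c2@7 c3@9, authorship .1....2.3..
After op 3 (insert('f')): buffer="wgfzgrbgfdgffl" (len 14), cursors c1@3 c2@9 c3@12, authorship .11....22.33..
After op 4 (insert('l')): buffer="wgflzgrbgfldgflfl" (len 17), cursors c1@4 c2@11 c3@15, authorship .111....222.333..
After op 5 (add_cursor(7)): buffer="wgflzgrbgfldgflfl" (len 17), cursors c1@4 c4@7 c2@11 c3@15, authorship .111....222.333..
After op 6 (insert('y')): buffer="wgflyzgrybgflydgflyfl" (len 21), cursors c1@5 c4@9 c2@14 c3@19, authorship .1111...4.2222.3333..
Authorship (.=original, N=cursor N): . 1 1 1 1 . . . 4 . 2 2 2 2 . 3 3 3 3 . .
Index 3: author = 1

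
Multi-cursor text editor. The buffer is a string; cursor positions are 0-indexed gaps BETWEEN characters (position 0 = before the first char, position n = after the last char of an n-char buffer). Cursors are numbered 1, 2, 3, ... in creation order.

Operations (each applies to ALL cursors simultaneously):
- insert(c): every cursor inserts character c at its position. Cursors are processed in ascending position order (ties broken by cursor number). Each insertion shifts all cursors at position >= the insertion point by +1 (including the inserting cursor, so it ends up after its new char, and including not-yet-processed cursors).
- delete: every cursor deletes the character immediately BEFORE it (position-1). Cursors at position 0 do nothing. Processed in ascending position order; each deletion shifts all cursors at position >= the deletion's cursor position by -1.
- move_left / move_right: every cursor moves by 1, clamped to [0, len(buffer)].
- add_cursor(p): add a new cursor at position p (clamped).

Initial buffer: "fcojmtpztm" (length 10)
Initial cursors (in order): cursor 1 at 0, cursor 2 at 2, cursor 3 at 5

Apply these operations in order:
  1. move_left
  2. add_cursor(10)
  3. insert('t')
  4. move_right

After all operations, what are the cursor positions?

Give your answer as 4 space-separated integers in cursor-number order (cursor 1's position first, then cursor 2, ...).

After op 1 (move_left): buffer="fcojmtpztm" (len 10), cursors c1@0 c2@1 c3@4, authorship ..........
After op 2 (add_cursor(10)): buffer="fcojmtpztm" (len 10), cursors c1@0 c2@1 c3@4 c4@10, authorship ..........
After op 3 (insert('t')): buffer="tftcojtmtpztmt" (len 14), cursors c1@1 c2@3 c3@7 c4@14, authorship 1.2...3......4
After op 4 (move_right): buffer="tftcojtmtpztmt" (len 14), cursors c1@2 c2@4 c3@8 c4@14, authorship 1.2...3......4

Answer: 2 4 8 14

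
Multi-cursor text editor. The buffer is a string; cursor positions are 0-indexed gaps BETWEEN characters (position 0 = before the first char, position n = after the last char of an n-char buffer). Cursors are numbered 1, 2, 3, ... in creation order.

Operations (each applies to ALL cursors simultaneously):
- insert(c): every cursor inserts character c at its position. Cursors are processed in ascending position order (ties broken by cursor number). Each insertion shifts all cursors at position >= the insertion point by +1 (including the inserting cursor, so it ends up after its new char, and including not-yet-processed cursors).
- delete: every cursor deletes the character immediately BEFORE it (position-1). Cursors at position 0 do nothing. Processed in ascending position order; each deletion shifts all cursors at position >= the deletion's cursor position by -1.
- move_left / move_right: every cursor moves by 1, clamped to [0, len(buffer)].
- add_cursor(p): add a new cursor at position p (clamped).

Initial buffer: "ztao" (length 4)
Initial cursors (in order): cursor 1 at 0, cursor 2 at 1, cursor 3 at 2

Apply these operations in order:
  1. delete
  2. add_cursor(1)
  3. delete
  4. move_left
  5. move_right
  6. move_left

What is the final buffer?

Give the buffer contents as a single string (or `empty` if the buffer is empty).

After op 1 (delete): buffer="ao" (len 2), cursors c1@0 c2@0 c3@0, authorship ..
After op 2 (add_cursor(1)): buffer="ao" (len 2), cursors c1@0 c2@0 c3@0 c4@1, authorship ..
After op 3 (delete): buffer="o" (len 1), cursors c1@0 c2@0 c3@0 c4@0, authorship .
After op 4 (move_left): buffer="o" (len 1), cursors c1@0 c2@0 c3@0 c4@0, authorship .
After op 5 (move_right): buffer="o" (len 1), cursors c1@1 c2@1 c3@1 c4@1, authorship .
After op 6 (move_left): buffer="o" (len 1), cursors c1@0 c2@0 c3@0 c4@0, authorship .

Answer: o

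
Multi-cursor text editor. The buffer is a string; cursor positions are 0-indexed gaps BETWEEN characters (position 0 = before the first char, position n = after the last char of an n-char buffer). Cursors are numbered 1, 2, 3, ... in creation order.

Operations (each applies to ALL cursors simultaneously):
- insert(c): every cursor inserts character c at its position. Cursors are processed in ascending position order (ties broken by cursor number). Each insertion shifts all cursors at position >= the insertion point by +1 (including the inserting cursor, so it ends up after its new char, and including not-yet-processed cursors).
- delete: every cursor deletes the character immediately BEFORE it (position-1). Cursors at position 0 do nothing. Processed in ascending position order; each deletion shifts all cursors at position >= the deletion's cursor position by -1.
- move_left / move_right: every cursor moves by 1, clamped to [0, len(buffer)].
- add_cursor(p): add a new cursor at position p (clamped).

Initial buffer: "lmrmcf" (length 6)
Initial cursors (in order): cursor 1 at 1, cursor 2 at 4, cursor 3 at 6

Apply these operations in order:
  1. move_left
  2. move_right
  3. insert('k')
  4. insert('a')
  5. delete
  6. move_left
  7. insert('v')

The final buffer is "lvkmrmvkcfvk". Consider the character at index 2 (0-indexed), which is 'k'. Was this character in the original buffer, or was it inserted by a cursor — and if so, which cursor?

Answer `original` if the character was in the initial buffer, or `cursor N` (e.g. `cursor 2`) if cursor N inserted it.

After op 1 (move_left): buffer="lmrmcf" (len 6), cursors c1@0 c2@3 c3@5, authorship ......
After op 2 (move_right): buffer="lmrmcf" (len 6), cursors c1@1 c2@4 c3@6, authorship ......
After op 3 (insert('k')): buffer="lkmrmkcfk" (len 9), cursors c1@2 c2@6 c3@9, authorship .1...2..3
After op 4 (insert('a')): buffer="lkamrmkacfka" (len 12), cursors c1@3 c2@8 c3@12, authorship .11...22..33
After op 5 (delete): buffer="lkmrmkcfk" (len 9), cursors c1@2 c2@6 c3@9, authorship .1...2..3
After op 6 (move_left): buffer="lkmrmkcfk" (len 9), cursors c1@1 c2@5 c3@8, authorship .1...2..3
After op 7 (insert('v')): buffer="lvkmrmvkcfvk" (len 12), cursors c1@2 c2@7 c3@11, authorship .11...22..33
Authorship (.=original, N=cursor N): . 1 1 . . . 2 2 . . 3 3
Index 2: author = 1

Answer: cursor 1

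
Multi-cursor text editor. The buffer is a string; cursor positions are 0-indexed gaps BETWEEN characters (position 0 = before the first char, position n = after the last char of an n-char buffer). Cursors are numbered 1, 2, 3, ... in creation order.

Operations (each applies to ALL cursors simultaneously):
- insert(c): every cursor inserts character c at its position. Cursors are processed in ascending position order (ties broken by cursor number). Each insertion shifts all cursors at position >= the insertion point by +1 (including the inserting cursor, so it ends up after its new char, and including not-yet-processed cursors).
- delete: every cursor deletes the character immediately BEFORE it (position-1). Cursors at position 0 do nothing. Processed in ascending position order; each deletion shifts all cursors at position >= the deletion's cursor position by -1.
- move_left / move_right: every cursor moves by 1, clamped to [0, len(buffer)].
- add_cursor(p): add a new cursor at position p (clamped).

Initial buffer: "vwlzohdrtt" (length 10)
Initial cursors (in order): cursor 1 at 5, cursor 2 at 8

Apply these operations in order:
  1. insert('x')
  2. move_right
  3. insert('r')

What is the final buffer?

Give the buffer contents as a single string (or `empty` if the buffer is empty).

Answer: vwlzoxhrdrxtrt

Derivation:
After op 1 (insert('x')): buffer="vwlzoxhdrxtt" (len 12), cursors c1@6 c2@10, authorship .....1...2..
After op 2 (move_right): buffer="vwlzoxhdrxtt" (len 12), cursors c1@7 c2@11, authorship .....1...2..
After op 3 (insert('r')): buffer="vwlzoxhrdrxtrt" (len 14), cursors c1@8 c2@13, authorship .....1.1..2.2.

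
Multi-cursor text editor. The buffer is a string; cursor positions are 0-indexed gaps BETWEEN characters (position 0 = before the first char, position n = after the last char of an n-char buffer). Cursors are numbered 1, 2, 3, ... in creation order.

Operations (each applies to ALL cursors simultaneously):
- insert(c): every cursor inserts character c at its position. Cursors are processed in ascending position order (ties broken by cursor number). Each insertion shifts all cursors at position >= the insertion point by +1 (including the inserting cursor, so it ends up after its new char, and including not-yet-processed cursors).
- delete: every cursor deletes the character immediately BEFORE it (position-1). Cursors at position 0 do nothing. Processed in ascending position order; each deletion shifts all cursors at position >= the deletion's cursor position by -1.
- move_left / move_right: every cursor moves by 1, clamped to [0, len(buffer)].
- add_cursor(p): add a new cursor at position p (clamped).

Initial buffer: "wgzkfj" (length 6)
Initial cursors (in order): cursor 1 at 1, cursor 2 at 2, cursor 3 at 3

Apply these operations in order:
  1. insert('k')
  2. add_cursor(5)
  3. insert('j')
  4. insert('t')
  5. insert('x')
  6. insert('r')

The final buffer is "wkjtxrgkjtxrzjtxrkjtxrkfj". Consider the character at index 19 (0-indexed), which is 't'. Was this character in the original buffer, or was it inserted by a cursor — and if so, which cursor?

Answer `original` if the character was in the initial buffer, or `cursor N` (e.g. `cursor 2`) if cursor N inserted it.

After op 1 (insert('k')): buffer="wkgkzkkfj" (len 9), cursors c1@2 c2@4 c3@6, authorship .1.2.3...
After op 2 (add_cursor(5)): buffer="wkgkzkkfj" (len 9), cursors c1@2 c2@4 c4@5 c3@6, authorship .1.2.3...
After op 3 (insert('j')): buffer="wkjgkjzjkjkfj" (len 13), cursors c1@3 c2@6 c4@8 c3@10, authorship .11.22.433...
After op 4 (insert('t')): buffer="wkjtgkjtzjtkjtkfj" (len 17), cursors c1@4 c2@8 c4@11 c3@14, authorship .111.222.44333...
After op 5 (insert('x')): buffer="wkjtxgkjtxzjtxkjtxkfj" (len 21), cursors c1@5 c2@10 c4@14 c3@18, authorship .1111.2222.4443333...
After op 6 (insert('r')): buffer="wkjtxrgkjtxrzjtxrkjtxrkfj" (len 25), cursors c1@6 c2@12 c4@17 c3@22, authorship .11111.22222.444433333...
Authorship (.=original, N=cursor N): . 1 1 1 1 1 . 2 2 2 2 2 . 4 4 4 4 3 3 3 3 3 . . .
Index 19: author = 3

Answer: cursor 3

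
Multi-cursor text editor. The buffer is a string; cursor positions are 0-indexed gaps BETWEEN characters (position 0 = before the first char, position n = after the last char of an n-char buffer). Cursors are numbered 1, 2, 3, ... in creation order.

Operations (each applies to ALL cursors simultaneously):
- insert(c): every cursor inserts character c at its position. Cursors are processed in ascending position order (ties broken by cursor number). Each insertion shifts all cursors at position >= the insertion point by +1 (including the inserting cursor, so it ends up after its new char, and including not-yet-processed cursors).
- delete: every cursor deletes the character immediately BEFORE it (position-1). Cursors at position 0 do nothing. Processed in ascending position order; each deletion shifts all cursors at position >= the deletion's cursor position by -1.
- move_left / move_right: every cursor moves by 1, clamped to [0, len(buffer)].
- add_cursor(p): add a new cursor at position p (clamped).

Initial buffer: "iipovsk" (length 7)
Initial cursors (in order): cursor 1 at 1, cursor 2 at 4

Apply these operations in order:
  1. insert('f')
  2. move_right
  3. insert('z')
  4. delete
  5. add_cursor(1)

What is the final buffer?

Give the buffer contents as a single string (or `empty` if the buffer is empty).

Answer: ifipofvsk

Derivation:
After op 1 (insert('f')): buffer="ifipofvsk" (len 9), cursors c1@2 c2@6, authorship .1...2...
After op 2 (move_right): buffer="ifipofvsk" (len 9), cursors c1@3 c2@7, authorship .1...2...
After op 3 (insert('z')): buffer="ifizpofvzsk" (len 11), cursors c1@4 c2@9, authorship .1.1..2.2..
After op 4 (delete): buffer="ifipofvsk" (len 9), cursors c1@3 c2@7, authorship .1...2...
After op 5 (add_cursor(1)): buffer="ifipofvsk" (len 9), cursors c3@1 c1@3 c2@7, authorship .1...2...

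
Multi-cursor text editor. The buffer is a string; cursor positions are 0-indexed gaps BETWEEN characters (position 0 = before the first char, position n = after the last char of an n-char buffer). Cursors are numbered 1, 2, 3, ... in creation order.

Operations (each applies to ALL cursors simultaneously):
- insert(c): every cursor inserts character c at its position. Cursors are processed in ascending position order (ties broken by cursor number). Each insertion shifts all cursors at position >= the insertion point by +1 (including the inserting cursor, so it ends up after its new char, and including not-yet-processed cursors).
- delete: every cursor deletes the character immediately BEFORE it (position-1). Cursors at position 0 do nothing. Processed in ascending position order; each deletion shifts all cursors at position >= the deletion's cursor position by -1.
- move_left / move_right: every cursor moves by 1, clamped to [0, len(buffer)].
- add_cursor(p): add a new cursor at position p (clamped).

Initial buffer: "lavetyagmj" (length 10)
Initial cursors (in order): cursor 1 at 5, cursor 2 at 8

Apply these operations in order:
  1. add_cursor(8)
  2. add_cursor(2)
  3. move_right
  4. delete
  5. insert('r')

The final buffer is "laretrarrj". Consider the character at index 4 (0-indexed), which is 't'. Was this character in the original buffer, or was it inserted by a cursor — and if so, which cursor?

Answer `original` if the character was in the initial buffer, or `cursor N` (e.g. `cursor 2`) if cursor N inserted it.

After op 1 (add_cursor(8)): buffer="lavetyagmj" (len 10), cursors c1@5 c2@8 c3@8, authorship ..........
After op 2 (add_cursor(2)): buffer="lavetyagmj" (len 10), cursors c4@2 c1@5 c2@8 c3@8, authorship ..........
After op 3 (move_right): buffer="lavetyagmj" (len 10), cursors c4@3 c1@6 c2@9 c3@9, authorship ..........
After op 4 (delete): buffer="laetaj" (len 6), cursors c4@2 c1@4 c2@5 c3@5, authorship ......
After op 5 (insert('r')): buffer="laretrarrj" (len 10), cursors c4@3 c1@6 c2@9 c3@9, authorship ..4..1.23.
Authorship (.=original, N=cursor N): . . 4 . . 1 . 2 3 .
Index 4: author = original

Answer: original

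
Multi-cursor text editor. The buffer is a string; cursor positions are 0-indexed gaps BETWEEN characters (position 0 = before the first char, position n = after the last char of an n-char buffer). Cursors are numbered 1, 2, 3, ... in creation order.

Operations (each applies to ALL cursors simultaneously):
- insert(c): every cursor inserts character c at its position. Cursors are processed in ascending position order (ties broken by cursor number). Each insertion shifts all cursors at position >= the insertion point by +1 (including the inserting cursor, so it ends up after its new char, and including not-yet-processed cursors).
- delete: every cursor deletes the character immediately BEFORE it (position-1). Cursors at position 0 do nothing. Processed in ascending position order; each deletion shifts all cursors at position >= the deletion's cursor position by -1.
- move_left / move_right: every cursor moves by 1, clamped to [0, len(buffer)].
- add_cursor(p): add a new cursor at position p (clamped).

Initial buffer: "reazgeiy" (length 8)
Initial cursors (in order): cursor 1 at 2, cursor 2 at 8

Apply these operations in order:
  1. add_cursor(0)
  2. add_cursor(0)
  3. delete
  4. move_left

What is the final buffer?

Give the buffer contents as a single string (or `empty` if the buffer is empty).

After op 1 (add_cursor(0)): buffer="reazgeiy" (len 8), cursors c3@0 c1@2 c2@8, authorship ........
After op 2 (add_cursor(0)): buffer="reazgeiy" (len 8), cursors c3@0 c4@0 c1@2 c2@8, authorship ........
After op 3 (delete): buffer="razgei" (len 6), cursors c3@0 c4@0 c1@1 c2@6, authorship ......
After op 4 (move_left): buffer="razgei" (len 6), cursors c1@0 c3@0 c4@0 c2@5, authorship ......

Answer: razgei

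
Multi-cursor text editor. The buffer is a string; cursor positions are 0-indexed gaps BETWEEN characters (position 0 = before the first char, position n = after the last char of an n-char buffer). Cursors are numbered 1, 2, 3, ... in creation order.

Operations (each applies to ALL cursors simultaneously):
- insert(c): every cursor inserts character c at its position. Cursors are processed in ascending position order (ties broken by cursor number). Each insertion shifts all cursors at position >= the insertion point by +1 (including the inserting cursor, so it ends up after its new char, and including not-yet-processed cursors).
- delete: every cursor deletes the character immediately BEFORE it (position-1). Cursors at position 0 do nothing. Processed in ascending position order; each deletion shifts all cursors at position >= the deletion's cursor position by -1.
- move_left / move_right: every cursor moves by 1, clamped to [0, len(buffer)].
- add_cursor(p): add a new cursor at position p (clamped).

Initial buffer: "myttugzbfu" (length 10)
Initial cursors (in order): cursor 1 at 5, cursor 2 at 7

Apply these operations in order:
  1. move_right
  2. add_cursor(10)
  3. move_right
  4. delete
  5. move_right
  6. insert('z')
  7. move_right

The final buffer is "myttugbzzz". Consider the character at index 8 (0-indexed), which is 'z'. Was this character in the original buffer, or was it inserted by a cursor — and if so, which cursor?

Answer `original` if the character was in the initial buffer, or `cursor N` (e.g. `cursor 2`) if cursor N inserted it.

Answer: cursor 2

Derivation:
After op 1 (move_right): buffer="myttugzbfu" (len 10), cursors c1@6 c2@8, authorship ..........
After op 2 (add_cursor(10)): buffer="myttugzbfu" (len 10), cursors c1@6 c2@8 c3@10, authorship ..........
After op 3 (move_right): buffer="myttugzbfu" (len 10), cursors c1@7 c2@9 c3@10, authorship ..........
After op 4 (delete): buffer="myttugb" (len 7), cursors c1@6 c2@7 c3@7, authorship .......
After op 5 (move_right): buffer="myttugb" (len 7), cursors c1@7 c2@7 c3@7, authorship .......
After op 6 (insert('z')): buffer="myttugbzzz" (len 10), cursors c1@10 c2@10 c3@10, authorship .......123
After op 7 (move_right): buffer="myttugbzzz" (len 10), cursors c1@10 c2@10 c3@10, authorship .......123
Authorship (.=original, N=cursor N): . . . . . . . 1 2 3
Index 8: author = 2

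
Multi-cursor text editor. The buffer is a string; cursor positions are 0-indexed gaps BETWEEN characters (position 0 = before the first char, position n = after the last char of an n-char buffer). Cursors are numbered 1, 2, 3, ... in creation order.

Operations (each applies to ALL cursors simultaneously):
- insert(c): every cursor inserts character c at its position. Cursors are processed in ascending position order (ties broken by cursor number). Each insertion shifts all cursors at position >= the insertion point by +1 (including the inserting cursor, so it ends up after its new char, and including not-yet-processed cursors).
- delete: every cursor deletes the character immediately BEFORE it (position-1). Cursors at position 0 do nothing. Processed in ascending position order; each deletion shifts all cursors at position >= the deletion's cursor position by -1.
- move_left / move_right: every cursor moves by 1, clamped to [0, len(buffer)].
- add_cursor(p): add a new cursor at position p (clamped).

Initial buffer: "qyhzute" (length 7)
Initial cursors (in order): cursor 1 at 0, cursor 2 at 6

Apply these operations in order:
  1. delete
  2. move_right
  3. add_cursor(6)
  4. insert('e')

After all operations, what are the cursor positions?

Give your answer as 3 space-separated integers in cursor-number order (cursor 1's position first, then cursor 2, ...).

Answer: 2 9 9

Derivation:
After op 1 (delete): buffer="qyhzue" (len 6), cursors c1@0 c2@5, authorship ......
After op 2 (move_right): buffer="qyhzue" (len 6), cursors c1@1 c2@6, authorship ......
After op 3 (add_cursor(6)): buffer="qyhzue" (len 6), cursors c1@1 c2@6 c3@6, authorship ......
After op 4 (insert('e')): buffer="qeyhzueee" (len 9), cursors c1@2 c2@9 c3@9, authorship .1.....23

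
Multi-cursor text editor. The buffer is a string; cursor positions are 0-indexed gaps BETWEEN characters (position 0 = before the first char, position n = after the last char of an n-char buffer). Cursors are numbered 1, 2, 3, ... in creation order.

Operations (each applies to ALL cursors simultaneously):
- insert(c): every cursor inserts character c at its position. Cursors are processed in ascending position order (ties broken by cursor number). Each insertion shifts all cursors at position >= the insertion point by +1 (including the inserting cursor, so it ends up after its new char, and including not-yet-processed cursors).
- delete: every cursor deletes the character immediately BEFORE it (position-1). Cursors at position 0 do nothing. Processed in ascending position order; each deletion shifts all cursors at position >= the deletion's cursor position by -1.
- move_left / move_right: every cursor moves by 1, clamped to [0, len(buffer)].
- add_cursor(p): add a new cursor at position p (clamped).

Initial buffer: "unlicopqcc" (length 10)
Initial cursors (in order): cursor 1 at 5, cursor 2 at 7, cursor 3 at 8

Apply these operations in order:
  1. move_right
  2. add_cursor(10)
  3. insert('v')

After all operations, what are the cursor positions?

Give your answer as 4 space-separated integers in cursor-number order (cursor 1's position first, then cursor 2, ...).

Answer: 7 10 12 14

Derivation:
After op 1 (move_right): buffer="unlicopqcc" (len 10), cursors c1@6 c2@8 c3@9, authorship ..........
After op 2 (add_cursor(10)): buffer="unlicopqcc" (len 10), cursors c1@6 c2@8 c3@9 c4@10, authorship ..........
After op 3 (insert('v')): buffer="unlicovpqvcvcv" (len 14), cursors c1@7 c2@10 c3@12 c4@14, authorship ......1..2.3.4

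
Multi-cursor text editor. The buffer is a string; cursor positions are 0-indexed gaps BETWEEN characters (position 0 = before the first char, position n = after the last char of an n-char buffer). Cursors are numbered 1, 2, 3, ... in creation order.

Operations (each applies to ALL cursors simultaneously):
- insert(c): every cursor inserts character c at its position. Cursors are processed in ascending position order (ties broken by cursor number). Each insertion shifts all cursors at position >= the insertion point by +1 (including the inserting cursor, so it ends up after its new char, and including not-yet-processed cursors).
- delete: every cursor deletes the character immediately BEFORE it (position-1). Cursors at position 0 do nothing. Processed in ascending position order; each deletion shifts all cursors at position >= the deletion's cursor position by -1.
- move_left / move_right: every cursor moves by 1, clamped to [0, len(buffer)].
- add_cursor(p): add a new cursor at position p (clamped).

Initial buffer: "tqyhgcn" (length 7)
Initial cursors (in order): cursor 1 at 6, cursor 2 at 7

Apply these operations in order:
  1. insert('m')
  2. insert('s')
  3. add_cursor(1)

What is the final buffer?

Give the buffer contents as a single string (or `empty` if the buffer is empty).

Answer: tqyhgcmsnms

Derivation:
After op 1 (insert('m')): buffer="tqyhgcmnm" (len 9), cursors c1@7 c2@9, authorship ......1.2
After op 2 (insert('s')): buffer="tqyhgcmsnms" (len 11), cursors c1@8 c2@11, authorship ......11.22
After op 3 (add_cursor(1)): buffer="tqyhgcmsnms" (len 11), cursors c3@1 c1@8 c2@11, authorship ......11.22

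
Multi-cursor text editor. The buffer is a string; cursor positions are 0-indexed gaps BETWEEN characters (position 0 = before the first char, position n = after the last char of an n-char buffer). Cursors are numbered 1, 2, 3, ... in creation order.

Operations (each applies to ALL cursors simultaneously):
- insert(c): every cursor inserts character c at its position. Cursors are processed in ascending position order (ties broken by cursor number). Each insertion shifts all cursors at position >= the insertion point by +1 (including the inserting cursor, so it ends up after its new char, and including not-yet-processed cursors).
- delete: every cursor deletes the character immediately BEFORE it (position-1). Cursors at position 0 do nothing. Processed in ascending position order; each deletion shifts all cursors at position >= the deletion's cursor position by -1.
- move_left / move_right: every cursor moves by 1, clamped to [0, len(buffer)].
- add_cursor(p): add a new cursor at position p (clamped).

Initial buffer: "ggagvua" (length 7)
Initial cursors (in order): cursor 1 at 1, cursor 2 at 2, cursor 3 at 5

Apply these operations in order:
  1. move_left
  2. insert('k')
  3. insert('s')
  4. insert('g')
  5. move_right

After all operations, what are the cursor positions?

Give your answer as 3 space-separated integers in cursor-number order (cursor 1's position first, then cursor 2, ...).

Answer: 4 8 14

Derivation:
After op 1 (move_left): buffer="ggagvua" (len 7), cursors c1@0 c2@1 c3@4, authorship .......
After op 2 (insert('k')): buffer="kgkgagkvua" (len 10), cursors c1@1 c2@3 c3@7, authorship 1.2...3...
After op 3 (insert('s')): buffer="ksgksgagksvua" (len 13), cursors c1@2 c2@5 c3@10, authorship 11.22...33...
After op 4 (insert('g')): buffer="ksggksggagksgvua" (len 16), cursors c1@3 c2@7 c3@13, authorship 111.222...333...
After op 5 (move_right): buffer="ksggksggagksgvua" (len 16), cursors c1@4 c2@8 c3@14, authorship 111.222...333...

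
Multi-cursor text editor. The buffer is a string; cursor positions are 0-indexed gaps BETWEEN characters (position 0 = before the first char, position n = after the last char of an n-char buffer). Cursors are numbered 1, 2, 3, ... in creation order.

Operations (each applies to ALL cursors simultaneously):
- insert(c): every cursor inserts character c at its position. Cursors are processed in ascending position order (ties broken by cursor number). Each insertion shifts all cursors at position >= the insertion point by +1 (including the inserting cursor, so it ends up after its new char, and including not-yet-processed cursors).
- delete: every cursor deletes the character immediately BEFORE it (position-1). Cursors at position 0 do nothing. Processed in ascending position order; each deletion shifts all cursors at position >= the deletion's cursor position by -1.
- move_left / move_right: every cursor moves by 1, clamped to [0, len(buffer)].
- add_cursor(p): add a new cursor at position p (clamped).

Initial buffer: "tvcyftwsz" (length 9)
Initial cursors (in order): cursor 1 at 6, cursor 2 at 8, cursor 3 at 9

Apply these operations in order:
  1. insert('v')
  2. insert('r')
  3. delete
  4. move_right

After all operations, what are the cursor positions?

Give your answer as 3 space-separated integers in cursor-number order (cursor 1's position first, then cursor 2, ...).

Answer: 8 11 12

Derivation:
After op 1 (insert('v')): buffer="tvcyftvwsvzv" (len 12), cursors c1@7 c2@10 c3@12, authorship ......1..2.3
After op 2 (insert('r')): buffer="tvcyftvrwsvrzvr" (len 15), cursors c1@8 c2@12 c3@15, authorship ......11..22.33
After op 3 (delete): buffer="tvcyftvwsvzv" (len 12), cursors c1@7 c2@10 c3@12, authorship ......1..2.3
After op 4 (move_right): buffer="tvcyftvwsvzv" (len 12), cursors c1@8 c2@11 c3@12, authorship ......1..2.3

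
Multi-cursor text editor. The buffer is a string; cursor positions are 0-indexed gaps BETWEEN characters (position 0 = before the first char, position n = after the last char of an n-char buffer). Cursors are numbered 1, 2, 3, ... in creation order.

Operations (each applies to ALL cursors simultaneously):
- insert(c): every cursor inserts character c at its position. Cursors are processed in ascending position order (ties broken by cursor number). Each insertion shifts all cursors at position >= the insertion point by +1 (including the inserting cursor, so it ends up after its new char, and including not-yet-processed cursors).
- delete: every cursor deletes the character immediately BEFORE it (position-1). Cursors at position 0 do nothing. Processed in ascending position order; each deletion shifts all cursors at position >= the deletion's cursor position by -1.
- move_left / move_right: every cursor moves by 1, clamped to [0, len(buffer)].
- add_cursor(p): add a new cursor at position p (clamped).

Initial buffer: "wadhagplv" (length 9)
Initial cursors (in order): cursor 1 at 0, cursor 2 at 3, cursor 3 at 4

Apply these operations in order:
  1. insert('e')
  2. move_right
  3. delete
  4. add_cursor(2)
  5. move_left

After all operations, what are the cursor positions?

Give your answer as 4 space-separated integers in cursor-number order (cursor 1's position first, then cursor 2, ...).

After op 1 (insert('e')): buffer="ewadeheagplv" (len 12), cursors c1@1 c2@5 c3@7, authorship 1...2.3.....
After op 2 (move_right): buffer="ewadeheagplv" (len 12), cursors c1@2 c2@6 c3@8, authorship 1...2.3.....
After op 3 (delete): buffer="eadeegplv" (len 9), cursors c1@1 c2@4 c3@5, authorship 1..23....
After op 4 (add_cursor(2)): buffer="eadeegplv" (len 9), cursors c1@1 c4@2 c2@4 c3@5, authorship 1..23....
After op 5 (move_left): buffer="eadeegplv" (len 9), cursors c1@0 c4@1 c2@3 c3@4, authorship 1..23....

Answer: 0 3 4 1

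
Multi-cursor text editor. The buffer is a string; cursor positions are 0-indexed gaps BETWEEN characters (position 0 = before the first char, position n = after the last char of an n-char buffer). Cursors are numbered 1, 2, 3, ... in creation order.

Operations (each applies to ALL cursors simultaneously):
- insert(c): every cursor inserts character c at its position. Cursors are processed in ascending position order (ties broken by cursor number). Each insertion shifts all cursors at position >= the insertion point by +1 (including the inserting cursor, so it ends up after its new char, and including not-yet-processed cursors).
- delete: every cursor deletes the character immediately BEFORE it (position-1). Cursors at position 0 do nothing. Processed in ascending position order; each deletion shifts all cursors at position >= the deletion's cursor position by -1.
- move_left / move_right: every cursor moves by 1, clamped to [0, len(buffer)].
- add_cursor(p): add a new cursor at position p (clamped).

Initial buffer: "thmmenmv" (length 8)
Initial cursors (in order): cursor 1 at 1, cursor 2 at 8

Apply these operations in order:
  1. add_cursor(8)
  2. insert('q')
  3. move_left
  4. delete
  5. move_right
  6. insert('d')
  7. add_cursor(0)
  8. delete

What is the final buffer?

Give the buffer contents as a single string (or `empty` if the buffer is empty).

Answer: qhmmenmq

Derivation:
After op 1 (add_cursor(8)): buffer="thmmenmv" (len 8), cursors c1@1 c2@8 c3@8, authorship ........
After op 2 (insert('q')): buffer="tqhmmenmvqq" (len 11), cursors c1@2 c2@11 c3@11, authorship .1.......23
After op 3 (move_left): buffer="tqhmmenmvqq" (len 11), cursors c1@1 c2@10 c3@10, authorship .1.......23
After op 4 (delete): buffer="qhmmenmq" (len 8), cursors c1@0 c2@7 c3@7, authorship 1......3
After op 5 (move_right): buffer="qhmmenmq" (len 8), cursors c1@1 c2@8 c3@8, authorship 1......3
After op 6 (insert('d')): buffer="qdhmmenmqdd" (len 11), cursors c1@2 c2@11 c3@11, authorship 11......323
After op 7 (add_cursor(0)): buffer="qdhmmenmqdd" (len 11), cursors c4@0 c1@2 c2@11 c3@11, authorship 11......323
After op 8 (delete): buffer="qhmmenmq" (len 8), cursors c4@0 c1@1 c2@8 c3@8, authorship 1......3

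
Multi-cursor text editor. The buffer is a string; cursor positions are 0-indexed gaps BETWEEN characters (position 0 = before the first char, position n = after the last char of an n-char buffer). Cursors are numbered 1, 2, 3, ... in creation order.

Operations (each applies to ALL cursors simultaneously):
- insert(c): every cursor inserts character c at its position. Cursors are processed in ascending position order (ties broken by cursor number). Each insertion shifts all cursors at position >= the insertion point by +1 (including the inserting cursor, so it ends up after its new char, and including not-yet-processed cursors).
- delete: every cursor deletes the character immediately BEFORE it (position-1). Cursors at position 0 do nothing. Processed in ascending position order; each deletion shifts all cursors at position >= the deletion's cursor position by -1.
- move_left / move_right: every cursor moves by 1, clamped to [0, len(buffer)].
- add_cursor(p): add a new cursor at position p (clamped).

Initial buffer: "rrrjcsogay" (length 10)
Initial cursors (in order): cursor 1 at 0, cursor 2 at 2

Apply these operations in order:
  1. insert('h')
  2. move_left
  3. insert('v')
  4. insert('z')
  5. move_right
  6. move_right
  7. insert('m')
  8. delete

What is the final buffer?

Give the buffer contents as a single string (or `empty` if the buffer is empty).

After op 1 (insert('h')): buffer="hrrhrjcsogay" (len 12), cursors c1@1 c2@4, authorship 1..2........
After op 2 (move_left): buffer="hrrhrjcsogay" (len 12), cursors c1@0 c2@3, authorship 1..2........
After op 3 (insert('v')): buffer="vhrrvhrjcsogay" (len 14), cursors c1@1 c2@5, authorship 11..22........
After op 4 (insert('z')): buffer="vzhrrvzhrjcsogay" (len 16), cursors c1@2 c2@7, authorship 111..222........
After op 5 (move_right): buffer="vzhrrvzhrjcsogay" (len 16), cursors c1@3 c2@8, authorship 111..222........
After op 6 (move_right): buffer="vzhrrvzhrjcsogay" (len 16), cursors c1@4 c2@9, authorship 111..222........
After op 7 (insert('m')): buffer="vzhrmrvzhrmjcsogay" (len 18), cursors c1@5 c2@11, authorship 111.1.222.2.......
After op 8 (delete): buffer="vzhrrvzhrjcsogay" (len 16), cursors c1@4 c2@9, authorship 111..222........

Answer: vzhrrvzhrjcsogay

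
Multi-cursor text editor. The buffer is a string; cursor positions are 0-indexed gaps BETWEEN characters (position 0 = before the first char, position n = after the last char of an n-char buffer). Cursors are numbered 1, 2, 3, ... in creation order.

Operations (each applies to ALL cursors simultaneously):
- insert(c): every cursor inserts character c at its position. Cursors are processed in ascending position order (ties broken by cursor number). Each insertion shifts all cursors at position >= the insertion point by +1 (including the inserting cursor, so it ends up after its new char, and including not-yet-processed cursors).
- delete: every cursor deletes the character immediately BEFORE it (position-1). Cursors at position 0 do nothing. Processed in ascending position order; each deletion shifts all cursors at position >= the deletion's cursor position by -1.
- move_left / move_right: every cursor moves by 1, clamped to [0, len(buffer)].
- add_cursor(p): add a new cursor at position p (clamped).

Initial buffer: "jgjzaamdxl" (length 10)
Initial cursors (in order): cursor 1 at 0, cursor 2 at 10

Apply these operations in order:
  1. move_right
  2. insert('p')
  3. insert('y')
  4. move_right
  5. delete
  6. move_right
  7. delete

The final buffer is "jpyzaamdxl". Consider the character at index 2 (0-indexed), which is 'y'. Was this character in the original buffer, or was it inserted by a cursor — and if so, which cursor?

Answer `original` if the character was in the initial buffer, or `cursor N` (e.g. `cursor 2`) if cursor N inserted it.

Answer: cursor 1

Derivation:
After op 1 (move_right): buffer="jgjzaamdxl" (len 10), cursors c1@1 c2@10, authorship ..........
After op 2 (insert('p')): buffer="jpgjzaamdxlp" (len 12), cursors c1@2 c2@12, authorship .1.........2
After op 3 (insert('y')): buffer="jpygjzaamdxlpy" (len 14), cursors c1@3 c2@14, authorship .11.........22
After op 4 (move_right): buffer="jpygjzaamdxlpy" (len 14), cursors c1@4 c2@14, authorship .11.........22
After op 5 (delete): buffer="jpyjzaamdxlp" (len 12), cursors c1@3 c2@12, authorship .11........2
After op 6 (move_right): buffer="jpyjzaamdxlp" (len 12), cursors c1@4 c2@12, authorship .11........2
After op 7 (delete): buffer="jpyzaamdxl" (len 10), cursors c1@3 c2@10, authorship .11.......
Authorship (.=original, N=cursor N): . 1 1 . . . . . . .
Index 2: author = 1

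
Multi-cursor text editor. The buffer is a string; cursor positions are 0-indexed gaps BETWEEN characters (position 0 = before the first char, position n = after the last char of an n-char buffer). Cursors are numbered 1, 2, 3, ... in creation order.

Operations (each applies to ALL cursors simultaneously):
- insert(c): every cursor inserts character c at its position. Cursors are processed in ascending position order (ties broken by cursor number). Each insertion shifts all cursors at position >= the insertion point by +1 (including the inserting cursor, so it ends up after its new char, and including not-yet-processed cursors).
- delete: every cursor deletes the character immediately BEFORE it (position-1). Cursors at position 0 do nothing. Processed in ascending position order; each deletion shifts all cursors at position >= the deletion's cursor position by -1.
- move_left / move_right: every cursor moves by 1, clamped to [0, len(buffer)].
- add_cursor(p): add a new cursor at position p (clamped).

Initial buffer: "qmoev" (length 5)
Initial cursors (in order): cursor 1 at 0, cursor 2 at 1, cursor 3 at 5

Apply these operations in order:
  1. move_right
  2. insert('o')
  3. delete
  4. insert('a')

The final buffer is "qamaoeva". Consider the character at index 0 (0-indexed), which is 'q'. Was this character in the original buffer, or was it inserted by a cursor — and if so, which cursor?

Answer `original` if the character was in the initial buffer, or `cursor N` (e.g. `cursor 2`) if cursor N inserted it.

After op 1 (move_right): buffer="qmoev" (len 5), cursors c1@1 c2@2 c3@5, authorship .....
After op 2 (insert('o')): buffer="qomooevo" (len 8), cursors c1@2 c2@4 c3@8, authorship .1.2...3
After op 3 (delete): buffer="qmoev" (len 5), cursors c1@1 c2@2 c3@5, authorship .....
After op 4 (insert('a')): buffer="qamaoeva" (len 8), cursors c1@2 c2@4 c3@8, authorship .1.2...3
Authorship (.=original, N=cursor N): . 1 . 2 . . . 3
Index 0: author = original

Answer: original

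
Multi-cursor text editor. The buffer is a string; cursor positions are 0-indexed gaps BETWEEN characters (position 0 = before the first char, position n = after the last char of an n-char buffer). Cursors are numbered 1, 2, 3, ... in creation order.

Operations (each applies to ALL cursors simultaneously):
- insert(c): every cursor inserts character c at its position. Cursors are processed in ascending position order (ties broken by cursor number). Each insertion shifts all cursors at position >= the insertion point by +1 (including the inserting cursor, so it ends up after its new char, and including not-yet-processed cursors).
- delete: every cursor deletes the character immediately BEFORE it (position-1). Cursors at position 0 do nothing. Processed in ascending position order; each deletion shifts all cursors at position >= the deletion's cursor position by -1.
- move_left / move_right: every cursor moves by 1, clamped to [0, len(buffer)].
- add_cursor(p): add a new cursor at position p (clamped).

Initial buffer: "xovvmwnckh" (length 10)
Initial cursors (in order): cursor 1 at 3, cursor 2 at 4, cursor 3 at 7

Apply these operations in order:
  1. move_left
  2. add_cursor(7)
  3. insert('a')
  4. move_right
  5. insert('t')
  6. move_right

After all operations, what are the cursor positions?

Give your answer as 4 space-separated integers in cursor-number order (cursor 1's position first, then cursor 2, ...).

After op 1 (move_left): buffer="xovvmwnckh" (len 10), cursors c1@2 c2@3 c3@6, authorship ..........
After op 2 (add_cursor(7)): buffer="xovvmwnckh" (len 10), cursors c1@2 c2@3 c3@6 c4@7, authorship ..........
After op 3 (insert('a')): buffer="xoavavmwanackh" (len 14), cursors c1@3 c2@5 c3@9 c4@11, authorship ..1.2...3.4...
After op 4 (move_right): buffer="xoavavmwanackh" (len 14), cursors c1@4 c2@6 c3@10 c4@12, authorship ..1.2...3.4...
After op 5 (insert('t')): buffer="xoavtavtmwantactkh" (len 18), cursors c1@5 c2@8 c3@13 c4@16, authorship ..1.12.2..3.34.4..
After op 6 (move_right): buffer="xoavtavtmwantactkh" (len 18), cursors c1@6 c2@9 c3@14 c4@17, authorship ..1.12.2..3.34.4..

Answer: 6 9 14 17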